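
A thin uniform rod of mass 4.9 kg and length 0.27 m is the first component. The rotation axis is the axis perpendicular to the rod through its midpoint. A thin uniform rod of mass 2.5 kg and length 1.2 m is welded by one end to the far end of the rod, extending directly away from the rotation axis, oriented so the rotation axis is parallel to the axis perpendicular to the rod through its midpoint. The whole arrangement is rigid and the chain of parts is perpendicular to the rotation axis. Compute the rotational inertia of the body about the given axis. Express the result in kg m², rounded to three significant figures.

1.68

Thin rod: I_cm = (1/12)ML² = (1/12)(4.9)(0.27)² = 0.029768 kg m²; axis through the centre, so I = 0.029768 kg m².
Thin rod: I_cm = (1/12)ML² = (1/12)(2.5)(1.2)² = 0.3 kg m²; centre at d = 0.135 + 0.6 = 0.735 m, so I = I_cm + Md² gives I = 0.3 + (2.5)(0.735)² = 1.6506 kg m².
Total I = 0.029768 + 1.6506 = 1.6803 kg m².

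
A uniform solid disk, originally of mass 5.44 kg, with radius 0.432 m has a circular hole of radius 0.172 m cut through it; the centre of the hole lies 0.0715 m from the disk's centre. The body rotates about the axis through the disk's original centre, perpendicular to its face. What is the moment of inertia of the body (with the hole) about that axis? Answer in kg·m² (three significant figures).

Unpierced body about its centre: I₀ = (1/2)MR² = (1/2)(5.44)(0.432)² = 0.50762 kg·m².
The removed disk has mass m = M·(r/R)² = (5.44)(0.172/0.432)² = 0.86236 kg (same uniform areal density).
Its moment of inertia about the rotation axis (parallel-axis theorem): I_hole = (1/2)mr² + md² = (1/2)(0.86236)(0.172)² + (0.86236)(0.0715)² = 0.017165 kg·m².
Treating the hole as negative mass, I = I₀ − I_hole = 0.50762 − 0.017165 = 0.49045 kg·m².

0.490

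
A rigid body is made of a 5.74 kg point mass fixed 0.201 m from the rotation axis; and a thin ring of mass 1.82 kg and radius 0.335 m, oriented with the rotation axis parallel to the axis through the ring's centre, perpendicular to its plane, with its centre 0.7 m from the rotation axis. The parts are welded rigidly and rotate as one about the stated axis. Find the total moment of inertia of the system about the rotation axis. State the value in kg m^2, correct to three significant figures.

1.33

Point mass: I_cm = 0; centre at d = 0.201 m, so I = I_cm + Md² gives I = 0 + (5.74)(0.201)² = 0.2319 kg m^2.
Thin ring: I_cm = MR² = (1.82)(0.335)² = 0.20425 kg m^2; centre at d = 0.7 m, so I = I_cm + Md² gives I = 0.20425 + (1.82)(0.7)² = 1.096 kg m^2.
Total I = 0.2319 + 1.096 = 1.328 kg m^2.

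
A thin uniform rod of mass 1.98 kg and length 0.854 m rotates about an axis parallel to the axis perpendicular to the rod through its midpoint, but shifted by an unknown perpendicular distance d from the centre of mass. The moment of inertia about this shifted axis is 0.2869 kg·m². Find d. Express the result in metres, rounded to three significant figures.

0.290

About the centre-of-mass axis, I_cm = (1/12)ML² = (1/12)(1.98)(0.854)² = 0.12034 kg·m².
Parallel axis theorem: I = I_cm + Md², so Md² = 0.2869 − 0.12034 = 0.16656 kg·m².
d = √(0.16656 / 1.98) = 0.29004 m.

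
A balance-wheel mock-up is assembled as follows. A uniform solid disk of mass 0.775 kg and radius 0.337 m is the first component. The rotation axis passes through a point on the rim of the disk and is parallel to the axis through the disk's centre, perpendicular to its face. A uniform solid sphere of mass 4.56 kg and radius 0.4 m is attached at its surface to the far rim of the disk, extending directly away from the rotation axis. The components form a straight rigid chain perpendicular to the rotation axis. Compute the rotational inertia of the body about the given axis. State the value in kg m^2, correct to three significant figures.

5.68

Solid disk: I_cm = (1/2)MR² = (1/2)(0.775)(0.337)² = 0.044008 kg m^2; centre at d = 0.337 m, so I = I_cm + Md² gives I = 0.044008 + (0.775)(0.337)² = 0.13202 kg m^2.
Solid sphere: I_cm = (2/5)MR² = (2/5)(4.56)(0.4)² = 0.29184 kg m^2; centre at d = 0.337 + 0.337 + 0.4 = 1.074 m, so I = I_cm + Md² gives I = 0.29184 + (4.56)(1.074)² = 5.5517 kg m^2.
Total I = 0.13202 + 5.5517 = 5.6837 kg m^2.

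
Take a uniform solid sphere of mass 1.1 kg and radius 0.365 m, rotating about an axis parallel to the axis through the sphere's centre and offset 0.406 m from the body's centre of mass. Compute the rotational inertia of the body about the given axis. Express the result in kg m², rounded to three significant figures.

0.240

I_cm = (2/5)MR² = (2/5)(1.1)(0.365)² = 0.058619 kg m²; centre at d = 0.406 m, so I = I_cm + Md² gives I = 0.058619 + (1.1)(0.406)² = 0.23994 kg m².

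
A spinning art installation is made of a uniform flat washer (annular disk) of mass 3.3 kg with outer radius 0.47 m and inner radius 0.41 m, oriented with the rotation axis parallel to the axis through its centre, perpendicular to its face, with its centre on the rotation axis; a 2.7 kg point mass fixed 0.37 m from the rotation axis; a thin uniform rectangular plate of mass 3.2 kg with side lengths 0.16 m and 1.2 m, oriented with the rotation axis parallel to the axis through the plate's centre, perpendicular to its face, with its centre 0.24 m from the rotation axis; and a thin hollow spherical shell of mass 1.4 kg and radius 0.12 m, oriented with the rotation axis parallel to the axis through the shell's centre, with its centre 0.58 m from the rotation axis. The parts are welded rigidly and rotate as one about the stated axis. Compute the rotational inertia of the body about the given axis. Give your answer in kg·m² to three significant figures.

2.07

Annular disk: I_cm = (1/2)M(R²+r²) = (1/2)(3.3)[(0.47)² + (0.41)²] = 0.64185 kg·m²; axis through the centre, so I = 0.64185 kg·m².
Point mass: I_cm = 0; centre at d = 0.37 m, so the parallel axis theorem gives I = 0 + (2.7)(0.37)² = 0.36963 kg·m².
Rectangular plate: I_cm = (1/12)M(a²+b²) = (1/12)(3.2)[(0.16)² + (1.2)²] = 0.39083 kg·m²; centre at d = 0.24 m, so the parallel axis theorem gives I = 0.39083 + (3.2)(0.24)² = 0.57515 kg·m².
Spherical shell: I_cm = (2/3)MR² = (2/3)(1.4)(0.12)² = 0.01344 kg·m²; centre at d = 0.58 m, so the parallel axis theorem gives I = 0.01344 + (1.4)(0.58)² = 0.4844 kg·m².
Total I = 0.64185 + 0.36963 + 0.57515 + 0.4844 = 2.071 kg·m².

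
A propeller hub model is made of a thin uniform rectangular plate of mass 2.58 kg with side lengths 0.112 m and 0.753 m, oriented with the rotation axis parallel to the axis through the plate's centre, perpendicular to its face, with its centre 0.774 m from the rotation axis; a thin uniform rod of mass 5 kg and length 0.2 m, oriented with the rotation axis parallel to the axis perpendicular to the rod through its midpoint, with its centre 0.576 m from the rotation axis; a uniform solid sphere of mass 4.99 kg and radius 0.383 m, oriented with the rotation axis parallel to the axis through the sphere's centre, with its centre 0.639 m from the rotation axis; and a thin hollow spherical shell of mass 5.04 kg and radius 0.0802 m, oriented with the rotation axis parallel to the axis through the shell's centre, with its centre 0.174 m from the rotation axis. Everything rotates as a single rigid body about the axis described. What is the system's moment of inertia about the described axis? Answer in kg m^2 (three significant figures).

5.85

Rectangular plate: I_cm = (1/12)M(a²+b²) = (1/12)(2.58)[(0.112)² + (0.753)²] = 0.1246 kg m^2; centre at d = 0.774 m, so the parallel axis theorem gives I = 0.1246 + (2.58)(0.774)² = 1.6702 kg m^2.
Thin rod: I_cm = (1/12)ML² = (1/12)(5)(0.2)² = 0.016667 kg m^2; centre at d = 0.576 m, so the parallel axis theorem gives I = 0.016667 + (5)(0.576)² = 1.6755 kg m^2.
Solid sphere: I_cm = (2/5)MR² = (2/5)(4.99)(0.383)² = 0.29279 kg m^2; centre at d = 0.639 m, so the parallel axis theorem gives I = 0.29279 + (4.99)(0.639)² = 2.3303 kg m^2.
Spherical shell: I_cm = (2/3)MR² = (2/3)(5.04)(0.0802)² = 0.021612 kg m^2; centre at d = 0.174 m, so the parallel axis theorem gives I = 0.021612 + (5.04)(0.174)² = 0.1742 kg m^2.
Total I = 1.6702 + 1.6755 + 2.3303 + 0.1742 = 5.8503 kg m^2.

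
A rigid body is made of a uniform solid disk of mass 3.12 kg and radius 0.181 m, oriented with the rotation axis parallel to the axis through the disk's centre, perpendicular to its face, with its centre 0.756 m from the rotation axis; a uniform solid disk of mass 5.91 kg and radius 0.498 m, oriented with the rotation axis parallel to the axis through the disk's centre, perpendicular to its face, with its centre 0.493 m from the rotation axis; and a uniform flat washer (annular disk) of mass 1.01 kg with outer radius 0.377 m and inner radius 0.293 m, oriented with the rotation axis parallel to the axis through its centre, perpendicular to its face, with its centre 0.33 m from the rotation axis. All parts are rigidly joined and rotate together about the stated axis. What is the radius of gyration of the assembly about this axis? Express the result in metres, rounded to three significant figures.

Solid disk: I_cm = (1/2)MR² = (1/2)(3.12)(0.181)² = 0.051107 kg m^2; centre at d = 0.756 m, so the parallel axis theorem gives I = 0.051107 + (3.12)(0.756)² = 1.8343 kg m^2.
Solid disk: I_cm = (1/2)MR² = (1/2)(5.91)(0.498)² = 0.73285 kg m^2; centre at d = 0.493 m, so the parallel axis theorem gives I = 0.73285 + (5.91)(0.493)² = 2.1693 kg m^2.
Annular disk: I_cm = (1/2)M(R²+r²) = (1/2)(1.01)[(0.377)² + (0.293)²] = 0.11513 kg m^2; centre at d = 0.33 m, so the parallel axis theorem gives I = 0.11513 + (1.01)(0.33)² = 0.22512 kg m^2.
Total I = 4.2287 kg m^2; total mass M = 10.04 kg.
k = √(I/M) = √(4.2287/10.04) = 0.64899 m.

0.649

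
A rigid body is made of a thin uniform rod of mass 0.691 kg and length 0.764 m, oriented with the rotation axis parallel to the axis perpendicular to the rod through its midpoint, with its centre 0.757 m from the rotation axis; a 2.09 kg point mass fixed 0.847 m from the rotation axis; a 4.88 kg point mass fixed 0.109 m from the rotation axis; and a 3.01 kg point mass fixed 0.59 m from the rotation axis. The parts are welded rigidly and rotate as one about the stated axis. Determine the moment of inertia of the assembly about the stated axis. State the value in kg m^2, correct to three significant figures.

Thin rod: I_cm = (1/12)ML² = (1/12)(0.691)(0.764)² = 0.033611 kg m^2; centre at d = 0.757 m, so the parallel axis theorem gives I = 0.033611 + (0.691)(0.757)² = 0.42959 kg m^2.
Point mass: I_cm = 0; centre at d = 0.847 m, so the parallel axis theorem gives I = 0 + (2.09)(0.847)² = 1.4994 kg m^2.
Point mass: I_cm = 0; centre at d = 0.109 m, so the parallel axis theorem gives I = 0 + (4.88)(0.109)² = 0.057979 kg m^2.
Point mass: I_cm = 0; centre at d = 0.59 m, so the parallel axis theorem gives I = 0 + (3.01)(0.59)² = 1.0478 kg m^2.
Total I = 0.42959 + 1.4994 + 0.057979 + 1.0478 = 3.0347 kg m^2.

3.03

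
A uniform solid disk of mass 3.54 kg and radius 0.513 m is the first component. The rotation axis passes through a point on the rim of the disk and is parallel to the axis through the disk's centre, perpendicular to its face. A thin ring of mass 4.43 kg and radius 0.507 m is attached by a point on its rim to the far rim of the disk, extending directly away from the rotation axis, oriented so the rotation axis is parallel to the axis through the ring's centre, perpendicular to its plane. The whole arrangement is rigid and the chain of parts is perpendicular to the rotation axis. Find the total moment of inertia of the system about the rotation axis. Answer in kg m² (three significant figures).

Solid disk: I_cm = (1/2)MR² = (1/2)(3.54)(0.513)² = 0.46581 kg m²; centre at d = 0.513 m, so the parallel axis theorem gives I = 0.46581 + (3.54)(0.513)² = 1.3974 kg m².
Thin ring: I_cm = MR² = (4.43)(0.507)² = 1.1387 kg m²; centre at d = 0.513 + 0.513 + 0.507 = 1.533 m, so the parallel axis theorem gives I = 1.1387 + (4.43)(1.533)² = 11.55 kg m².
Total I = 1.3974 + 11.55 = 12.947 kg m².

12.9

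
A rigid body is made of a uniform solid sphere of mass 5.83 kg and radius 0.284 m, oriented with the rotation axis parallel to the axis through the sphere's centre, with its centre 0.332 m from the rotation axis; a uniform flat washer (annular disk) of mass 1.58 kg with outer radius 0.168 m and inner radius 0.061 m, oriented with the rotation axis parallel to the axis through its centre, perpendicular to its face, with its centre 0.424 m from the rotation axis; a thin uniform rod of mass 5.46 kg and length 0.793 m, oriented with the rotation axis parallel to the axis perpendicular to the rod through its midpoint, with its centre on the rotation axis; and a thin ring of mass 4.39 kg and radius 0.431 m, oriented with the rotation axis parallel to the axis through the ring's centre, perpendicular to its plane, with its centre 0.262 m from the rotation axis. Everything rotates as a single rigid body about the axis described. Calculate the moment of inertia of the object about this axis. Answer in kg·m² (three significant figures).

Solid sphere: I_cm = (2/5)MR² = (2/5)(5.83)(0.284)² = 0.18809 kg·m²; centre at d = 0.332 m, so the parallel axis theorem gives I = 0.18809 + (5.83)(0.332)² = 0.8307 kg·m².
Annular disk: I_cm = (1/2)M(R²+r²) = (1/2)(1.58)[(0.168)² + (0.061)²] = 0.025237 kg·m²; centre at d = 0.424 m, so the parallel axis theorem gives I = 0.025237 + (1.58)(0.424)² = 0.30928 kg·m².
Thin rod: I_cm = (1/12)ML² = (1/12)(5.46)(0.793)² = 0.28613 kg·m²; axis through the centre, so I = 0.28613 kg·m².
Thin ring: I_cm = MR² = (4.39)(0.431)² = 0.81549 kg·m²; centre at d = 0.262 m, so the parallel axis theorem gives I = 0.81549 + (4.39)(0.262)² = 1.1168 kg·m².
Total I = 0.8307 + 0.30928 + 0.28613 + 1.1168 = 2.5429 kg·m².

2.54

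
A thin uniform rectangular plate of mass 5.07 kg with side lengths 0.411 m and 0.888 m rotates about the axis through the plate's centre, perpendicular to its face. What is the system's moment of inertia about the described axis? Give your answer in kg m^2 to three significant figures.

0.405

I_cm = (1/12)M(a²+b²) = (1/12)(5.07)[(0.411)² + (0.888)²] = 0.40453 kg m^2; axis through the centre, so I = 0.40453 kg m^2.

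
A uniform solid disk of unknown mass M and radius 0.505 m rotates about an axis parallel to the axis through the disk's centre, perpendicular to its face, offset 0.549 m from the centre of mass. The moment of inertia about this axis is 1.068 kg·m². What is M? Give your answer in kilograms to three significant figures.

I = I_cm + Md² = (1/2)MR² + Md² = M·[0.5·(0.505)² + (0.549)²] = M·0.42891.
So M = 1.068 / 0.42891 = 2.49 kg.

2.49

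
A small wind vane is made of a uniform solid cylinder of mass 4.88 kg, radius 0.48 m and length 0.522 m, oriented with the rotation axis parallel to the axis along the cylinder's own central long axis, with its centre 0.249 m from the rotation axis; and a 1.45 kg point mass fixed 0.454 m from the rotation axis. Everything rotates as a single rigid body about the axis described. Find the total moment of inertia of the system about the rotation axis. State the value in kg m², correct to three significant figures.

1.16

Solid cylinder: I_cm = (1/2)MR² = (1/2)(4.88)(0.48)² = 0.56218 kg m²; centre at d = 0.249 m, so I = I_cm + Md² gives I = 0.56218 + (4.88)(0.249)² = 0.86474 kg m².
Point mass: I_cm = 0; centre at d = 0.454 m, so I = I_cm + Md² gives I = 0 + (1.45)(0.454)² = 0.29887 kg m².
Total I = 0.86474 + 0.29887 = 1.1636 kg m².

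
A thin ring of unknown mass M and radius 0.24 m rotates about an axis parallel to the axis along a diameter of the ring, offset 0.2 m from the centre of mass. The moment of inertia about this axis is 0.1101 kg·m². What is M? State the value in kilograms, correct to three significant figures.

1.60

I = I_cm + Md² = (1/2)MR² + Md² = M·[0.5·(0.24)² + (0.2)²] = M·0.0688.
So M = 0.1101 / 0.0688 = 1.6003 kg.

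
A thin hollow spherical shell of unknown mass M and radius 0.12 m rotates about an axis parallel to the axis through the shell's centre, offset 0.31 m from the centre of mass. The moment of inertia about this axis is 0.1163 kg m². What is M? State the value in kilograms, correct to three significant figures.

1.10

I = I_cm + Md² = (2/3)MR² + Md² = M·[0.666667·(0.12)² + (0.31)²] = M·0.1057.
So M = 0.1163 / 0.1057 = 1.1003 kg.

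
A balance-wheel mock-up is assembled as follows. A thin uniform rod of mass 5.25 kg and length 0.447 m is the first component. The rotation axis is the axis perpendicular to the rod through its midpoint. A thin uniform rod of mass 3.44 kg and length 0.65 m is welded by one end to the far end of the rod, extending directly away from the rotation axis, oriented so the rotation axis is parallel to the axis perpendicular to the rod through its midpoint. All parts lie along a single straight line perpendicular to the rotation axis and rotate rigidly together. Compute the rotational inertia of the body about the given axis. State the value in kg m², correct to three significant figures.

1.24

Thin rod: I_cm = (1/12)ML² = (1/12)(5.25)(0.447)² = 0.087416 kg m²; axis through the centre, so I = 0.087416 kg m².
Thin rod: I_cm = (1/12)ML² = (1/12)(3.44)(0.65)² = 0.12112 kg m²; centre at d = 0.2235 + 0.325 = 0.5485 m, so I = I_cm + Md² gives I = 0.12112 + (3.44)(0.5485)² = 1.156 kg m².
Total I = 0.087416 + 1.156 = 1.2435 kg m².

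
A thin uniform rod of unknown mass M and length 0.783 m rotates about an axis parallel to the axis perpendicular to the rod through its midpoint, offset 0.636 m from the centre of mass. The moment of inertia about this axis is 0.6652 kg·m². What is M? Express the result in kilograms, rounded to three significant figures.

I = I_cm + Md² = (1/12)ML² + Md² = M·[0.0833333·(0.783)² + (0.636)²] = M·0.45559.
So M = 0.6652 / 0.45559 = 1.4601 kg.

1.46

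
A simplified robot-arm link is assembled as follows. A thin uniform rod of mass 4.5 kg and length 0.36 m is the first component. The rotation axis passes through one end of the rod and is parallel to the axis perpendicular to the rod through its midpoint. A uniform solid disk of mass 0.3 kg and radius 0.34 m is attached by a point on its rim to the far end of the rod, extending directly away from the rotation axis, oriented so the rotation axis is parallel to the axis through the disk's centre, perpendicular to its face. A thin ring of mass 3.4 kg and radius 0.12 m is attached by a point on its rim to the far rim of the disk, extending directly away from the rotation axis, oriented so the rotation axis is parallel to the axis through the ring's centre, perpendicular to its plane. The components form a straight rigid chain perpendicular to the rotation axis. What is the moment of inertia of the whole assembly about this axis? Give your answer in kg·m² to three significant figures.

Thin rod: I_cm = (1/12)ML² = (1/12)(4.5)(0.36)² = 0.0486 kg·m²; centre at d = 0.18 m, so I = I_cm + Md² gives I = 0.0486 + (4.5)(0.18)² = 0.1944 kg·m².
Solid disk: I_cm = (1/2)MR² = (1/2)(0.3)(0.34)² = 0.01734 kg·m²; centre at d = 0.18 + 0.18 + 0.34 = 0.7 m, so I = I_cm + Md² gives I = 0.01734 + (0.3)(0.7)² = 0.16434 kg·m².
Thin ring: I_cm = MR² = (3.4)(0.12)² = 0.04896 kg·m²; centre at d = 0.18 + 0.18 + 0.34 + 0.34 + 0.12 = 1.16 m, so I = I_cm + Md² gives I = 0.04896 + (3.4)(1.16)² = 4.624 kg·m².
Total I = 0.1944 + 0.16434 + 4.624 = 4.9827 kg·m².

4.98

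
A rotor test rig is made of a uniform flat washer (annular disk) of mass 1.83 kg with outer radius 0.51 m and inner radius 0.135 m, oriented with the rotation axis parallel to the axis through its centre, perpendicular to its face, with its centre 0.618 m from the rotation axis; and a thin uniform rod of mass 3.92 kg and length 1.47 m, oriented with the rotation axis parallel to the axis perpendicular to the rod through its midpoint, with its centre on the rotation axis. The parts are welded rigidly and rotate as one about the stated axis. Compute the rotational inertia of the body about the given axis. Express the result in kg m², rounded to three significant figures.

1.66

Annular disk: I_cm = (1/2)M(R²+r²) = (1/2)(1.83)[(0.51)² + (0.135)²] = 0.25467 kg m²; centre at d = 0.618 m, so the parallel axis theorem gives I = 0.25467 + (1.83)(0.618)² = 0.95359 kg m².
Thin rod: I_cm = (1/12)ML² = (1/12)(3.92)(1.47)² = 0.70589 kg m²; axis through the centre, so I = 0.70589 kg m².
Total I = 0.95359 + 0.70589 = 1.6595 kg m².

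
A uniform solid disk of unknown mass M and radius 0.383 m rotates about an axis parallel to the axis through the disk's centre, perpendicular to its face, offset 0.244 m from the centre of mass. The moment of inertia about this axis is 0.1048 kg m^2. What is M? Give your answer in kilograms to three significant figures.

0.789

I = I_cm + Md² = (1/2)MR² + Md² = M·[0.5·(0.383)² + (0.244)²] = M·0.13288.
So M = 0.1048 / 0.13288 = 0.78868 kg.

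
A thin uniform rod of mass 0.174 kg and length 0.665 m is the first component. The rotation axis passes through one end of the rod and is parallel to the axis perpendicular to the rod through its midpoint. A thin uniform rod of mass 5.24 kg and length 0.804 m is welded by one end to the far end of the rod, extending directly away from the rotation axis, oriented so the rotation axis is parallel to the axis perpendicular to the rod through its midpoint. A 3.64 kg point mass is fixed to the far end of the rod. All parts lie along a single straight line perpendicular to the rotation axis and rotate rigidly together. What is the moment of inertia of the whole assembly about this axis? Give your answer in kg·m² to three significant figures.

14.1

Thin rod: I_cm = (1/12)ML² = (1/12)(0.174)(0.665)² = 0.0064123 kg·m²; centre at d = 0.3325 m, so I = I_cm + Md² gives I = 0.0064123 + (0.174)(0.3325)² = 0.025649 kg·m².
Thin rod: I_cm = (1/12)ML² = (1/12)(5.24)(0.804)² = 0.28227 kg·m²; centre at d = 0.3325 + 0.3325 + 0.402 = 1.067 m, so I = I_cm + Md² gives I = 0.28227 + (5.24)(1.067)² = 6.248 kg·m².
Point mass: I_cm = 0; centre at d = 0.3325 + 0.3325 + 0.402 + 0.402 = 1.469 m, so I = I_cm + Md² gives I = 0 + (3.64)(1.469)² = 7.855 kg·m².
Total I = 0.025649 + 6.248 + 7.855 = 14.129 kg·m².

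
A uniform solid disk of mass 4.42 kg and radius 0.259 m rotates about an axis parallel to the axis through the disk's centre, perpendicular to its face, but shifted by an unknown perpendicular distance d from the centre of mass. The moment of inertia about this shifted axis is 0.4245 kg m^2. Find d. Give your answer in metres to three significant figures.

0.250

About the centre-of-mass axis, I_cm = (1/2)MR² = (1/2)(4.42)(0.259)² = 0.14825 kg m^2.
Parallel axis theorem: I = I_cm + Md², so Md² = 0.4245 − 0.14825 = 0.27625 kg m^2.
d = √(0.27625 / 4.42) = 0.25 m.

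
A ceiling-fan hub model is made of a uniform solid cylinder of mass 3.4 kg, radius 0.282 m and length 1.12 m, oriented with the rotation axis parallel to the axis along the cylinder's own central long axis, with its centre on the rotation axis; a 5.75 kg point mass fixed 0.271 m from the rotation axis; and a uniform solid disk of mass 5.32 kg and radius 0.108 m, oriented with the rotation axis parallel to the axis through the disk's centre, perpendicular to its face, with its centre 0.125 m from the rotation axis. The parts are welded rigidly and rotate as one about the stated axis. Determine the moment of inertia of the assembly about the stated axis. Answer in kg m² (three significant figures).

0.672

Solid cylinder: I_cm = (1/2)MR² = (1/2)(3.4)(0.282)² = 0.13519 kg m²; axis through the centre, so I = 0.13519 kg m².
Point mass: I_cm = 0; centre at d = 0.271 m, so I = I_cm + Md² gives I = 0 + (5.75)(0.271)² = 0.42229 kg m².
Solid disk: I_cm = (1/2)MR² = (1/2)(5.32)(0.108)² = 0.031026 kg m²; centre at d = 0.125 m, so I = I_cm + Md² gives I = 0.031026 + (5.32)(0.125)² = 0.11415 kg m².
Total I = 0.13519 + 0.42229 + 0.11415 = 0.67163 kg m².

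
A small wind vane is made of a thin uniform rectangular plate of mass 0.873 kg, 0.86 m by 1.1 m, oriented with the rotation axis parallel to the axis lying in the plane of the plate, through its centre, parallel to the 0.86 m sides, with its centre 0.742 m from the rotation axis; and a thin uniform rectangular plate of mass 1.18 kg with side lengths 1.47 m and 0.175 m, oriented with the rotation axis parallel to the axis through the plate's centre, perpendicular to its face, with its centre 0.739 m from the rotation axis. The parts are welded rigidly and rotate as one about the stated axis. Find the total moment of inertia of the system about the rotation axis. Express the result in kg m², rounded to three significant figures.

Rectangular plate: I_cm = (1/12)Mb² = (1/12)(0.873)(1.1)² = 0.088028 kg m²; centre at d = 0.742 m, so the parallel axis theorem gives I = 0.088028 + (0.873)(0.742)² = 0.56867 kg m².
Rectangular plate: I_cm = (1/12)M(a²+b²) = (1/12)(1.18)[(1.47)² + (0.175)²] = 0.2155 kg m²; centre at d = 0.739 m, so the parallel axis theorem gives I = 0.2155 + (1.18)(0.739)² = 0.85992 kg m².
Total I = 0.56867 + 0.85992 = 1.4286 kg m².

1.43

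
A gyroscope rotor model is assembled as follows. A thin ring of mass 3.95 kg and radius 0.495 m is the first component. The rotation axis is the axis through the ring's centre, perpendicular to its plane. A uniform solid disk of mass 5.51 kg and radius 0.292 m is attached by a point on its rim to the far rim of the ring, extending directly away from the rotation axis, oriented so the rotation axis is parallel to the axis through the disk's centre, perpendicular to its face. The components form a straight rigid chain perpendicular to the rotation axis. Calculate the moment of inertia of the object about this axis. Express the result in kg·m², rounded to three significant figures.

Thin ring: I_cm = MR² = (3.95)(0.495)² = 0.96785 kg·m²; axis through the centre, so I = 0.96785 kg·m².
Solid disk: I_cm = (1/2)MR² = (1/2)(5.51)(0.292)² = 0.2349 kg·m²; centre at d = 0.495 + 0.292 = 0.787 m, so I = I_cm + Md² gives I = 0.2349 + (5.51)(0.787)² = 3.6476 kg·m².
Total I = 0.96785 + 3.6476 = 4.6155 kg·m².

4.62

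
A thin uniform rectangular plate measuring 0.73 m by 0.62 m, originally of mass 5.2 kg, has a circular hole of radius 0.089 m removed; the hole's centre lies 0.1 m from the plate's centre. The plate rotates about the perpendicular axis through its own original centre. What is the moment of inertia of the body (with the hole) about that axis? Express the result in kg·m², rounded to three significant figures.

Unpierced body about its centre: I₀ = (1/12)M(a²+b²) = (1/12)(5.2)[(0.73)² + (0.62)²] = 0.3975 kg·m².
The removed disk has mass m = M·πr²/(ab) = (5.2)·π(0.089)²/(0.73·0.62) = 0.2859 kg (same uniform areal density).
Its moment of inertia about the rotation axis (parallel-axis theorem): I_hole = (1/2)mr² + md² = (1/2)(0.2859)(0.089)² + (0.2859)(0.1)² = 0.0039913 kg·m².
Treating the hole as negative mass, I = I₀ − I_hole = 0.3975 − 0.0039913 = 0.39351 kg·m².

0.394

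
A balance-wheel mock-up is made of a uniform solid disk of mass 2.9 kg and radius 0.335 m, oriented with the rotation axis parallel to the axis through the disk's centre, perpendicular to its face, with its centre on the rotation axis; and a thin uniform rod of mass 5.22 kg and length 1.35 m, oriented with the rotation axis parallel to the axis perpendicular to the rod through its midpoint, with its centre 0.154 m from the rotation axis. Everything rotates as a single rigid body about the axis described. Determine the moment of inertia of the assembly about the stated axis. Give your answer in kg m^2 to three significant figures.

1.08

Solid disk: I_cm = (1/2)MR² = (1/2)(2.9)(0.335)² = 0.16273 kg m^2; axis through the centre, so I = 0.16273 kg m^2.
Thin rod: I_cm = (1/12)ML² = (1/12)(5.22)(1.35)² = 0.79279 kg m^2; centre at d = 0.154 m, so I = I_cm + Md² gives I = 0.79279 + (5.22)(0.154)² = 0.91659 kg m^2.
Total I = 0.16273 + 0.91659 = 1.0793 kg m^2.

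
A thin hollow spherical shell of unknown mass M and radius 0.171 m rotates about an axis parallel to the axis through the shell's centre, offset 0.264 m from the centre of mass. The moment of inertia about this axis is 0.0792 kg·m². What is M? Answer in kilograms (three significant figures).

0.888

I = I_cm + Md² = (2/3)MR² + Md² = M·[0.666667·(0.171)² + (0.264)²] = M·0.08919.
So M = 0.0792 / 0.08919 = 0.88799 kg.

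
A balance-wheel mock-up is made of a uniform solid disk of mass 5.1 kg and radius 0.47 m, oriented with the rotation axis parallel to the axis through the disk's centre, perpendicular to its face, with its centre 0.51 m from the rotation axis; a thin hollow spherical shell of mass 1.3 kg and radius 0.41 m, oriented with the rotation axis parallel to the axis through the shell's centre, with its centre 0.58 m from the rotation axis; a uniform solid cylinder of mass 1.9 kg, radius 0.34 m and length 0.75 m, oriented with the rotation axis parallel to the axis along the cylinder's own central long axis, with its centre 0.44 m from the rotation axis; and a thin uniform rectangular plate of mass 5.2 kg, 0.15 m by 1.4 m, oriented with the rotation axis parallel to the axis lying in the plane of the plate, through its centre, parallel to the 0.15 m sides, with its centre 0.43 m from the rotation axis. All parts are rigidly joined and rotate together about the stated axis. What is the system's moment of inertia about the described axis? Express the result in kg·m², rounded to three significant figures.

4.76

Solid disk: I_cm = (1/2)MR² = (1/2)(5.1)(0.47)² = 0.56329 kg·m²; centre at d = 0.51 m, so I = I_cm + Md² gives I = 0.56329 + (5.1)(0.51)² = 1.8898 kg·m².
Spherical shell: I_cm = (2/3)MR² = (2/3)(1.3)(0.41)² = 0.14569 kg·m²; centre at d = 0.58 m, so I = I_cm + Md² gives I = 0.14569 + (1.3)(0.58)² = 0.58301 kg·m².
Solid cylinder: I_cm = (1/2)MR² = (1/2)(1.9)(0.34)² = 0.10982 kg·m²; centre at d = 0.44 m, so I = I_cm + Md² gives I = 0.10982 + (1.9)(0.44)² = 0.47766 kg·m².
Rectangular plate: I_cm = (1/12)Mb² = (1/12)(5.2)(1.4)² = 0.84933 kg·m²; centre at d = 0.43 m, so I = I_cm + Md² gives I = 0.84933 + (5.2)(0.43)² = 1.8108 kg·m².
Total I = 1.8898 + 0.58301 + 0.47766 + 1.8108 = 4.7613 kg·m².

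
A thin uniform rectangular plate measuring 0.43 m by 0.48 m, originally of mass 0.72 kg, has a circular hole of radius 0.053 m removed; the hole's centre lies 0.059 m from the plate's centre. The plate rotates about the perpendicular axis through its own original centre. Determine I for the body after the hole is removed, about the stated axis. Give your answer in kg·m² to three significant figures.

0.0248

Unpierced body about its centre: I₀ = (1/12)M(a²+b²) = (1/12)(0.72)[(0.43)² + (0.48)²] = 0.024918 kg·m².
The removed disk has mass m = M·πr²/(ab) = (0.72)·π(0.053)²/(0.43·0.48) = 0.030784 kg (same uniform areal density).
Its moment of inertia about the rotation axis (parallel-axis theorem): I_hole = (1/2)mr² + md² = (1/2)(0.030784)(0.053)² + (0.030784)(0.059)² = 0.0001504 kg·m².
Treating the hole as negative mass, I = I₀ − I_hole = 0.024918 − 0.0001504 = 0.024768 kg·m².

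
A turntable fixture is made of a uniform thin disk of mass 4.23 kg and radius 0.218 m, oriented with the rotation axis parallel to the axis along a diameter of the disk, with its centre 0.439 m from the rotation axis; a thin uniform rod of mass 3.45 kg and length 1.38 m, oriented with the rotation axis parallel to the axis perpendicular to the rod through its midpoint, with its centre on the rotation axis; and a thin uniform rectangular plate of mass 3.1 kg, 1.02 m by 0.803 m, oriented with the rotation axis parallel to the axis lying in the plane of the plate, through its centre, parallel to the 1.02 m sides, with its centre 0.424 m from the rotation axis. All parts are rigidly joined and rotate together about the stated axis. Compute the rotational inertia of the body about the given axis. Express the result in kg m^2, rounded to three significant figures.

Thin disk: I_cm = (1/4)MR² = (1/4)(4.23)(0.218)² = 0.050257 kg m^2; centre at d = 0.439 m, so I = I_cm + Md² gives I = 0.050257 + (4.23)(0.439)² = 0.86547 kg m^2.
Thin rod: I_cm = (1/12)ML² = (1/12)(3.45)(1.38)² = 0.54751 kg m^2; axis through the centre, so I = 0.54751 kg m^2.
Rectangular plate: I_cm = (1/12)Mb² = (1/12)(3.1)(0.803)² = 0.16658 kg m^2; centre at d = 0.424 m, so I = I_cm + Md² gives I = 0.16658 + (3.1)(0.424)² = 0.72388 kg m^2.
Total I = 0.86547 + 0.54751 + 0.72388 = 2.1369 kg m^2.

2.14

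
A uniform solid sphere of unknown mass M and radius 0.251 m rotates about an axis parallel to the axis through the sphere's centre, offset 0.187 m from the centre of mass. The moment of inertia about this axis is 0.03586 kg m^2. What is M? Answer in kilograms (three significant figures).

I = I_cm + Md² = (2/5)MR² + Md² = M·[0.4·(0.251)² + (0.187)²] = M·0.060169.
So M = 0.03586 / 0.060169 = 0.59598 kg.

0.596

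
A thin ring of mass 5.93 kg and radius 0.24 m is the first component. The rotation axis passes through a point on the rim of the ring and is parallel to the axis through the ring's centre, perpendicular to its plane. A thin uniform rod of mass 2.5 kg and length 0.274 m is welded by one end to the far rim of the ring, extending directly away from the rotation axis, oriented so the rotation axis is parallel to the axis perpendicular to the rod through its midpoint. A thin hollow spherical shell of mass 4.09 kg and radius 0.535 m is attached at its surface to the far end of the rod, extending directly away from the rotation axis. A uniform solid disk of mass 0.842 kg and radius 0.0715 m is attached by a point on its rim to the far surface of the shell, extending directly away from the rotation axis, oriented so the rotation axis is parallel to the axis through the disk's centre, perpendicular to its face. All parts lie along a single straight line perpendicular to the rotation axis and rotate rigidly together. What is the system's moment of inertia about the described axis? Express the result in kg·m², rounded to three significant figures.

Thin ring: I_cm = MR² = (5.93)(0.24)² = 0.34157 kg·m²; centre at d = 0.24 m, so the parallel axis theorem gives I = 0.34157 + (5.93)(0.24)² = 0.68314 kg·m².
Thin rod: I_cm = (1/12)ML² = (1/12)(2.5)(0.274)² = 0.015641 kg·m²; centre at d = 0.24 + 0.24 + 0.137 = 0.617 m, so the parallel axis theorem gives I = 0.015641 + (2.5)(0.617)² = 0.96736 kg·m².
Spherical shell: I_cm = (2/3)MR² = (2/3)(4.09)(0.535)² = 0.78044 kg·m²; centre at d = 0.24 + 0.24 + 0.137 + 0.137 + 0.535 = 1.289 m, so the parallel axis theorem gives I = 0.78044 + (4.09)(1.289)² = 7.5761 kg·m².
Solid disk: I_cm = (1/2)MR² = (1/2)(0.842)(0.0715)² = 0.0021523 kg·m²; centre at d = 0.24 + 0.24 + 0.137 + 0.137 + 0.535 + 0.535 + 0.0715 = 1.8955 m, so the parallel axis theorem gives I = 0.0021523 + (0.842)(1.8955)² = 3.0274 kg·m².
Total I = 0.68314 + 0.96736 + 7.5761 + 3.0274 = 12.254 kg·m².

12.3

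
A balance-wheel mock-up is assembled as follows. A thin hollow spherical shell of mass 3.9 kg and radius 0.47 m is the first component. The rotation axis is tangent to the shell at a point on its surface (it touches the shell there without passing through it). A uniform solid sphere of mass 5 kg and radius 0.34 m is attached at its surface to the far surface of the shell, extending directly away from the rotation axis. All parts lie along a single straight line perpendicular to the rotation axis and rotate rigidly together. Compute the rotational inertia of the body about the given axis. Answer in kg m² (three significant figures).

Spherical shell: I_cm = (2/3)MR² = (2/3)(3.9)(0.47)² = 0.57434 kg m²; centre at d = 0.47 m, so I = I_cm + Md² gives I = 0.57434 + (3.9)(0.47)² = 1.4358 kg m².
Solid sphere: I_cm = (2/5)MR² = (2/5)(5)(0.34)² = 0.2312 kg m²; centre at d = 0.47 + 0.47 + 0.34 = 1.28 m, so I = I_cm + Md² gives I = 0.2312 + (5)(1.28)² = 8.4232 kg m².
Total I = 1.4358 + 8.4232 = 9.859 kg m².

9.86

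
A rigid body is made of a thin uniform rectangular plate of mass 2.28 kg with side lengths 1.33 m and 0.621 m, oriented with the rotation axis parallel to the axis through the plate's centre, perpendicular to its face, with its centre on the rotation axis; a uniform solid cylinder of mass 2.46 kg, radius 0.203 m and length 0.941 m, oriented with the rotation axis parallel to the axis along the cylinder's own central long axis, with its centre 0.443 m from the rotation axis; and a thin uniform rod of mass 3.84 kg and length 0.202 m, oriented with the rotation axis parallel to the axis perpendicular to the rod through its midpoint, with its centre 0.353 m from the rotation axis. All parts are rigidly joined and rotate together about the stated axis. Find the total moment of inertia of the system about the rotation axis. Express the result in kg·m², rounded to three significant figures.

1.43

Rectangular plate: I_cm = (1/12)M(a²+b²) = (1/12)(2.28)[(1.33)² + (0.621)²] = 0.40936 kg·m²; axis through the centre, so I = 0.40936 kg·m².
Solid cylinder: I_cm = (1/2)MR² = (1/2)(2.46)(0.203)² = 0.050687 kg·m²; centre at d = 0.443 m, so the parallel axis theorem gives I = 0.050687 + (2.46)(0.443)² = 0.53346 kg·m².
Thin rod: I_cm = (1/12)ML² = (1/12)(3.84)(0.202)² = 0.013057 kg·m²; centre at d = 0.353 m, so the parallel axis theorem gives I = 0.013057 + (3.84)(0.353)² = 0.49156 kg·m².
Total I = 0.40936 + 0.53346 + 0.49156 = 1.4344 kg·m².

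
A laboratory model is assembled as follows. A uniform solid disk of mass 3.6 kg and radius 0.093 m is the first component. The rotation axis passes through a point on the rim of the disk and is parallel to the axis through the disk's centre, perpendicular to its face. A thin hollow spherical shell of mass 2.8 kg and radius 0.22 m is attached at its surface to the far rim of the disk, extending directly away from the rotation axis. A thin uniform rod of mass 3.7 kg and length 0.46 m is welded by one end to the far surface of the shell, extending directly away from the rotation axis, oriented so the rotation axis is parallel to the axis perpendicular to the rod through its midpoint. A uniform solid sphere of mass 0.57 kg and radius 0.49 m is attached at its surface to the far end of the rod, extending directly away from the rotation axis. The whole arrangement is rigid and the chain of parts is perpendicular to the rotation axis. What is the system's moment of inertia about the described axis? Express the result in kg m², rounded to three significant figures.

4.85

Solid disk: I_cm = (1/2)MR² = (1/2)(3.6)(0.093)² = 0.015568 kg m²; centre at d = 0.093 m, so I = I_cm + Md² gives I = 0.015568 + (3.6)(0.093)² = 0.046705 kg m².
Spherical shell: I_cm = (2/3)MR² = (2/3)(2.8)(0.22)² = 0.090347 kg m²; centre at d = 0.093 + 0.093 + 0.22 = 0.406 m, so I = I_cm + Md² gives I = 0.090347 + (2.8)(0.406)² = 0.55189 kg m².
Thin rod: I_cm = (1/12)ML² = (1/12)(3.7)(0.46)² = 0.065243 kg m²; centre at d = 0.093 + 0.093 + 0.22 + 0.22 + 0.23 = 0.856 m, so I = I_cm + Md² gives I = 0.065243 + (3.7)(0.856)² = 2.7764 kg m².
Solid sphere: I_cm = (2/5)MR² = (2/5)(0.57)(0.49)² = 0.054743 kg m²; centre at d = 0.093 + 0.093 + 0.22 + 0.22 + 0.23 + 0.23 + 0.49 = 1.576 m, so I = I_cm + Md² gives I = 0.054743 + (0.57)(1.576)² = 1.4705 kg m².
Total I = 0.046705 + 0.55189 + 2.7764 + 1.4705 = 4.8455 kg m².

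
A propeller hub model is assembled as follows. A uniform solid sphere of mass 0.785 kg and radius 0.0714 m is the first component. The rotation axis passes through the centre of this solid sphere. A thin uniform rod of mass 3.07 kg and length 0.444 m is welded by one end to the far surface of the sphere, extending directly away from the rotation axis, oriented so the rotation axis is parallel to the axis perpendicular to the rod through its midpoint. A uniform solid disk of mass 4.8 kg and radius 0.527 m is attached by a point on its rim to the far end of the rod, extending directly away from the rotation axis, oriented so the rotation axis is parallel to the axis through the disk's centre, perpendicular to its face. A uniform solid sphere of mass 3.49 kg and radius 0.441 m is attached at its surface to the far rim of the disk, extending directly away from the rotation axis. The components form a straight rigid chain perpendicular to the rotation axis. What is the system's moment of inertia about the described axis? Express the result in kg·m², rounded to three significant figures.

20.6

Solid sphere: I_cm = (2/5)MR² = (2/5)(0.785)(0.0714)² = 0.0016008 kg·m²; axis through the centre, so I = 0.0016008 kg·m².
Thin rod: I_cm = (1/12)ML² = (1/12)(3.07)(0.444)² = 0.050434 kg·m²; centre at d = 0.0714 + 0.222 = 0.2934 m, so I = I_cm + Md² gives I = 0.050434 + (3.07)(0.2934)² = 0.31471 kg·m².
Solid disk: I_cm = (1/2)MR² = (1/2)(4.8)(0.527)² = 0.66655 kg·m²; centre at d = 0.0714 + 0.222 + 0.222 + 0.527 = 1.0424 m, so I = I_cm + Md² gives I = 0.66655 + (4.8)(1.0424)² = 5.8822 kg·m².
Solid sphere: I_cm = (2/5)MR² = (2/5)(3.49)(0.441)² = 0.2715 kg·m²; centre at d = 0.0714 + 0.222 + 0.222 + 0.527 + 0.527 + 0.441 = 2.0104 m, so I = I_cm + Md² gives I = 0.2715 + (3.49)(2.0104)² = 14.377 kg·m².
Total I = 0.0016008 + 0.31471 + 5.8822 + 14.377 = 20.576 kg·m².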